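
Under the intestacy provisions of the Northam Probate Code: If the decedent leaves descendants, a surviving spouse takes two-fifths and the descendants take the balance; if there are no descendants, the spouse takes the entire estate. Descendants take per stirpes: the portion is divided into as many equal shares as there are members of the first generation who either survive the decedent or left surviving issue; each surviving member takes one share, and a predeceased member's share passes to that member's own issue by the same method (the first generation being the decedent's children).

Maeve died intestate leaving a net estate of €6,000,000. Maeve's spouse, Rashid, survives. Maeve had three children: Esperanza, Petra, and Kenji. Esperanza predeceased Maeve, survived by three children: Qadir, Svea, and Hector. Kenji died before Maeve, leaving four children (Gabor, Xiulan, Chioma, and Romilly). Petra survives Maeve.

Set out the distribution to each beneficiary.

Rashid: €2,400,000; Qadir: €400,000; Svea: €400,000; Hector: €400,000; Petra: €1,200,000; Gabor: €300,000; Xiulan: €300,000; Chioma: €300,000; Romilly: €300,000

Rashid takes two-fifths of €6,000,000 = €2,400,000. The remaining €3,600,000 passes to the descendants.
The descendants' portion (€3,600,000) is divided into 3 shares of €1,200,000: Petra takes €1,200,000; Esperanza's €1,200,000 share passes to Esperanza's issue; Kenji's €1,200,000 share passes to Kenji's issue.
Esperanza's share (€1,200,000) is divided into 3 shares of €400,000: Qadir, Svea, and Hector each take €400,000.
Kenji's share (€1,200,000) is divided into 4 shares of €300,000: Gabor, Xiulan, Chioma, and Romilly each take €300,000.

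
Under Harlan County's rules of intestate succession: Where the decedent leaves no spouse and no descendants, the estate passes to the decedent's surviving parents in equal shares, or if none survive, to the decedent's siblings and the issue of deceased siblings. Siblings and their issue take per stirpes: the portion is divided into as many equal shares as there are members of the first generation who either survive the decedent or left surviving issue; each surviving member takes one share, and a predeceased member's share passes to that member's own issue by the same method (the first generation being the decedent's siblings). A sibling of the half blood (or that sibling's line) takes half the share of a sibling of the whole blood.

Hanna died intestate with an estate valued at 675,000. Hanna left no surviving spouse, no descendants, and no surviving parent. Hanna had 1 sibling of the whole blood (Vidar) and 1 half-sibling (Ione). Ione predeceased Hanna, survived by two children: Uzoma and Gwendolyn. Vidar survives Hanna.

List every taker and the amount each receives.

The entire 675,000 passes to the siblings and their issue.
Counting each half-blood sibling's line as half a unit, there are 3/2 units in 675,000, so one unit is 450,000. Whole-blood lines (Vidar) take 450,000 each; half-blood lines (Ione) take 225,000 each.
Ione's share (225,000) is divided into 2 shares of 112,500: Uzoma and Gwendolyn each take 112,500.

Vidar: 450,000; Uzoma: 112,500; Gwendolyn: 112,500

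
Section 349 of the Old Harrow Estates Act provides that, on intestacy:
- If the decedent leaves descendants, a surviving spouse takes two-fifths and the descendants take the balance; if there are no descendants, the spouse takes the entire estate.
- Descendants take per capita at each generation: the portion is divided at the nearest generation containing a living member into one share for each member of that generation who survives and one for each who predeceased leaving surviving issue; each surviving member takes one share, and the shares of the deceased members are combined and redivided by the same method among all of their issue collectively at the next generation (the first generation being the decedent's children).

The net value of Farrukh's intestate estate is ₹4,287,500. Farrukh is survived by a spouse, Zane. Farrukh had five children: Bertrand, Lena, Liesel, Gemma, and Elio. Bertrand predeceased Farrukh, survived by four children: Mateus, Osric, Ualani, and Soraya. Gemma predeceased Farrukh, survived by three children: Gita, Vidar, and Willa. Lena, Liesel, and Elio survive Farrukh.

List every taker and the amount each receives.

Zane takes two-fifths of ₹4,287,500 = ₹1,715,000. The remaining ₹2,572,500 passes to the descendants.
The descendants' portion (₹2,572,500) is divided at the children's generation into 5 shares of ₹514,500. Lena, Liesel, and Elio each take ₹514,500. The 2 shares of the deceased (Bertrand and Gemma) are combined into a pool of ₹1,029,000.
That pool (₹1,029,000) is divided at the grandchildren's generation equally among Mateus, Osric, Ualani, Soraya, Gita, Vidar, and Willa: ₹147,000 each.

Zane: ₹1,715,000; Mateus: ₹147,000; Osric: ₹147,000; Ualani: ₹147,000; Soraya: ₹147,000; Lena: ₹514,500; Liesel: ₹514,500; Gita: ₹147,000; Vidar: ₹147,000; Willa: ₹147,000; Elio: ₹514,500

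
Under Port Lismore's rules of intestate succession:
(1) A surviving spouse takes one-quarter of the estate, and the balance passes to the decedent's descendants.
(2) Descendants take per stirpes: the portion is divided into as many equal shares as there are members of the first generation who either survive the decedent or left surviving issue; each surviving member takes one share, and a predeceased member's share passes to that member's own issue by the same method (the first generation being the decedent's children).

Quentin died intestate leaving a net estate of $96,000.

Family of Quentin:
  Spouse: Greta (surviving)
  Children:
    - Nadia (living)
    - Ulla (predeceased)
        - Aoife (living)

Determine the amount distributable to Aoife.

Greta takes one-quarter of $96,000 = $24,000. The remaining $72,000 passes to the descendants.
The descendants' portion ($72,000) is divided into 2 shares of $36,000: Nadia takes $36,000; Ulla's $36,000 share passes to Ulla's issue.
Ulla's share ($36,000) passes entirely to Aoife.

Aoife receives $36,000.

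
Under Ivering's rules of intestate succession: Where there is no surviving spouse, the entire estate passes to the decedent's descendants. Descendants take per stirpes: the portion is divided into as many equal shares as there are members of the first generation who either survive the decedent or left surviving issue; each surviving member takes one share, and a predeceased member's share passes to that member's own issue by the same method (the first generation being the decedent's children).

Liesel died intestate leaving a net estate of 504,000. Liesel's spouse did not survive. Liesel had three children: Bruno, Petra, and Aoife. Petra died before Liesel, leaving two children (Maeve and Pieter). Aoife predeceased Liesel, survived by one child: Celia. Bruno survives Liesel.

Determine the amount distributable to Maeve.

Maeve receives 84,000.

The entire 504,000 passes to the descendants.
That amount (504,000) is divided into 3 shares of 168,000: Bruno takes 168,000; Petra's 168,000 share passes to Petra's issue; Aoife's 168,000 share passes to Aoife's issue.
Petra's share (168,000) is divided into 2 shares of 84,000: Maeve and Pieter each take 84,000.
Aoife's share (168,000) passes entirely to Celia.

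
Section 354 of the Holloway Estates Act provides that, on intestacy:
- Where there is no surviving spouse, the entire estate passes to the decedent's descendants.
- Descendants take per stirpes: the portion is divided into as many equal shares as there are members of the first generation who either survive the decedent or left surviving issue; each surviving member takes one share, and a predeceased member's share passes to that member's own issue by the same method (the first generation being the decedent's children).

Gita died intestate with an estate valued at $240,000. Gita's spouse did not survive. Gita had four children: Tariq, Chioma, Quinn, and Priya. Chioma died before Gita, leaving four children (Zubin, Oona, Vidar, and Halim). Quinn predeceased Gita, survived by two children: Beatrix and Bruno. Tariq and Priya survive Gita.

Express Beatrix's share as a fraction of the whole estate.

The entire $240,000 passes to the descendants.
That amount ($240,000) is divided into 4 shares of $60,000: Tariq and Priya each take $60,000; Chioma's $60,000 share passes to Chioma's issue; Quinn's $60,000 share passes to Quinn's issue.
Chioma's share ($60,000) is divided into 4 shares of $15,000: Zubin, Oona, Vidar, and Halim each take $15,000.
Quinn's share ($60,000) is divided into 2 shares of $30,000: Beatrix and Bruno each take $30,000.

Beatrix receives 1/8 of the estate.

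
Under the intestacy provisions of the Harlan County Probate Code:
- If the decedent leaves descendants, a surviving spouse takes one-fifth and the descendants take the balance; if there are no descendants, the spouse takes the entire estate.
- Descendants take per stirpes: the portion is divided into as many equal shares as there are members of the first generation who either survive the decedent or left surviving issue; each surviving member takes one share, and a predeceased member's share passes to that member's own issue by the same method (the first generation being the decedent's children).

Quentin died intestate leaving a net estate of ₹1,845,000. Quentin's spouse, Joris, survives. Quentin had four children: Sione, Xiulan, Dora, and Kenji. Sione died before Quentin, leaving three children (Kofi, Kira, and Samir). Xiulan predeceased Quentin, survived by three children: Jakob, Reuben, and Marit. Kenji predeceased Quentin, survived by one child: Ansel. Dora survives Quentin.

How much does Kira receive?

Joris takes one-fifth of ₹1,845,000 = ₹369,000. The remaining ₹1,476,000 passes to the descendants.
The descendants' portion (₹1,476,000) is divided into 4 shares of ₹369,000: Dora takes ₹369,000; Sione's ₹369,000 share passes to Sione's issue; Xiulan's ₹369,000 share passes to Xiulan's issue; Kenji's ₹369,000 share passes to Kenji's issue.
Sione's share (₹369,000) is divided into 3 shares of ₹123,000: Kofi, Kira, and Samir each take ₹123,000.
Xiulan's share (₹369,000) is divided into 3 shares of ₹123,000: Jakob, Reuben, and Marit each take ₹123,000.
Kenji's share (₹369,000) passes entirely to Ansel.

Kira receives ₹123,000.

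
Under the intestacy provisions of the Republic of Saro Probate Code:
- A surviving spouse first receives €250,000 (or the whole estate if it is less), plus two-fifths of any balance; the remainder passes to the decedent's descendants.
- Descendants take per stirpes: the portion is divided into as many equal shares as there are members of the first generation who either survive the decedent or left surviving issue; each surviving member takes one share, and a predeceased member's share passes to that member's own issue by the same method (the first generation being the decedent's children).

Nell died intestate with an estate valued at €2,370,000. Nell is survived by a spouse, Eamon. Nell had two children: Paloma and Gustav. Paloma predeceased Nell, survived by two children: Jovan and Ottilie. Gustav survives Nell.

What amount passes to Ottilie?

Ottilie receives €318,000.

Eamon first takes €250,000, leaving a balance of €2,120,000. Eamon then takes two-fifths of the balance (€848,000), for a total of €1,098,000. The remaining €1,272,000 passes to the descendants.
The descendants' portion (€1,272,000) is divided into 2 shares of €636,000: Gustav takes €636,000; Paloma's €636,000 share passes to Paloma's issue.
Paloma's share (€636,000) is divided into 2 shares of €318,000: Jovan and Ottilie each take €318,000.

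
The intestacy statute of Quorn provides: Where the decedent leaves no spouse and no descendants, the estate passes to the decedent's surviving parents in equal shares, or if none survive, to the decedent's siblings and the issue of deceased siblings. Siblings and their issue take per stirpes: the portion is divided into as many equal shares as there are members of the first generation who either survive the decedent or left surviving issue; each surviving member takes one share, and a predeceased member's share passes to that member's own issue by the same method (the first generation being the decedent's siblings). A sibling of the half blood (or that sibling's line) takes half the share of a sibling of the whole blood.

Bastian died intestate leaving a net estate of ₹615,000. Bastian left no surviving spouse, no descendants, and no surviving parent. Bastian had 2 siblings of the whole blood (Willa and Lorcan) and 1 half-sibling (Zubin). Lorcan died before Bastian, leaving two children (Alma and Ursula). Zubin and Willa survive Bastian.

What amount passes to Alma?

The entire ₹615,000 passes to the siblings and their issue.
Counting each half-blood sibling's line as half a unit, there are 5/2 units in ₹615,000, so one unit is ₹246,000. Whole-blood lines (Willa and Lorcan) take ₹246,000 each; half-blood lines (Zubin) take ₹123,000 each.
Lorcan's share (₹246,000) is divided into 2 shares of ₹123,000: Alma and Ursula each take ₹123,000.

Alma receives ₹123,000.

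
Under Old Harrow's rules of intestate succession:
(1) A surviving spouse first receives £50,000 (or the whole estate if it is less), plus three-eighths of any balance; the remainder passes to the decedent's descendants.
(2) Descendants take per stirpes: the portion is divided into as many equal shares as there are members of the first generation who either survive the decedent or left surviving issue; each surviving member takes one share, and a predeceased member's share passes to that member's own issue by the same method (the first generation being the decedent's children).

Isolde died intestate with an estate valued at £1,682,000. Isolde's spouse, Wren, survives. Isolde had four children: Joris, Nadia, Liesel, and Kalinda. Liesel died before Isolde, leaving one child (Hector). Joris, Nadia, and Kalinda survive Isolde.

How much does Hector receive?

Hector receives £255,000.

Wren first takes £50,000, leaving a balance of £1,632,000. Wren then takes three-eighths of the balance (£612,000), for a total of £662,000. The remaining £1,020,000 passes to the descendants.
The descendants' portion (£1,020,000) is divided into 4 shares of £255,000: Joris, Nadia, and Kalinda each take £255,000; Liesel's £255,000 share passes to Liesel's issue.
Liesel's share (£255,000) passes entirely to Hector.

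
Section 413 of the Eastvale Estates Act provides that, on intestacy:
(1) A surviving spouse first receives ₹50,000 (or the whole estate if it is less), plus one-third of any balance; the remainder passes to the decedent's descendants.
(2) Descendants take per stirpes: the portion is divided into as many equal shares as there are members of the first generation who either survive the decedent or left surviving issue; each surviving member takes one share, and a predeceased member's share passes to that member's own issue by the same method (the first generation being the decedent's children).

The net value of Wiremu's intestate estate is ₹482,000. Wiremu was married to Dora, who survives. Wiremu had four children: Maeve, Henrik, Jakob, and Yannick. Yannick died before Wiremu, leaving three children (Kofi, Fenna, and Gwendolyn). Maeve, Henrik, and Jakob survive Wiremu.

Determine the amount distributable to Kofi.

Dora first takes ₹50,000, leaving a balance of ₹432,000. Dora then takes one-third of the balance (₹144,000), for a total of ₹194,000. The remaining ₹288,000 passes to the descendants.
The descendants' portion (₹288,000) is divided into 4 shares of ₹72,000: Maeve, Henrik, and Jakob each take ₹72,000; Yannick's ₹72,000 share passes to Yannick's issue.
Yannick's share (₹72,000) is divided into 3 shares of ₹24,000: Kofi, Fenna, and Gwendolyn each take ₹24,000.

Kofi receives ₹24,000.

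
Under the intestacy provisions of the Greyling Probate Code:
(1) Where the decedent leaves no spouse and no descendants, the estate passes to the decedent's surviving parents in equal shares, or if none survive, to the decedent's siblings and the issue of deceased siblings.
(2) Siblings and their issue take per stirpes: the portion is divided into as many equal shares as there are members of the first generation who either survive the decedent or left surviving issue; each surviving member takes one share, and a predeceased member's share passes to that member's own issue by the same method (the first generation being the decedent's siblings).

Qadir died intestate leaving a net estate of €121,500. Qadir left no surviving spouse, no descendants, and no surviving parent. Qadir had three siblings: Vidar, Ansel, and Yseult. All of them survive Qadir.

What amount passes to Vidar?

Vidar receives €40,500.

The entire €121,500 passes to the siblings and their issue.
That amount (€121,500) is divided into 3 shares of €40,500: Vidar, Ansel, and Yseult each take €40,500.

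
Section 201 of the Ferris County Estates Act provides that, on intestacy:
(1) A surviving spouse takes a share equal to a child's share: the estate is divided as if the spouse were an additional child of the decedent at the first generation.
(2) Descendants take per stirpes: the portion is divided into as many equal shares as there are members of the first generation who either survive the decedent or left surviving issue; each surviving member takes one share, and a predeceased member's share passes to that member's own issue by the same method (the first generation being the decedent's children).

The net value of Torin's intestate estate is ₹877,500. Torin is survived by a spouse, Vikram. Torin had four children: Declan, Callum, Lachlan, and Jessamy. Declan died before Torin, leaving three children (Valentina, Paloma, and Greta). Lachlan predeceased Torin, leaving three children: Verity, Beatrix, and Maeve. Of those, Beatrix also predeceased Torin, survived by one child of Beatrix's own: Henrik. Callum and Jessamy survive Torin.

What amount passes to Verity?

Verity receives ₹58,500.

The spouse counts as an additional share at the children's level, so there are 5 primary shares of ₹175,500. Vikram takes one such share (₹175,500).
The children's combined portion (₹702,000) is divided into 4 shares of ₹175,500: Callum and Jessamy each take ₹175,500; Declan's ₹175,500 share passes to Declan's issue; Lachlan's ₹175,500 share passes to Lachlan's issue.
Declan's share (₹175,500) is divided into 3 shares of ₹58,500: Valentina, Paloma, and Greta each take ₹58,500.
Lachlan's share (₹175,500) is divided into 3 shares of ₹58,500: Verity and Maeve each take ₹58,500; Beatrix's ₹58,500 share passes to Beatrix's issue.
Beatrix's share (₹58,500) passes entirely to Henrik.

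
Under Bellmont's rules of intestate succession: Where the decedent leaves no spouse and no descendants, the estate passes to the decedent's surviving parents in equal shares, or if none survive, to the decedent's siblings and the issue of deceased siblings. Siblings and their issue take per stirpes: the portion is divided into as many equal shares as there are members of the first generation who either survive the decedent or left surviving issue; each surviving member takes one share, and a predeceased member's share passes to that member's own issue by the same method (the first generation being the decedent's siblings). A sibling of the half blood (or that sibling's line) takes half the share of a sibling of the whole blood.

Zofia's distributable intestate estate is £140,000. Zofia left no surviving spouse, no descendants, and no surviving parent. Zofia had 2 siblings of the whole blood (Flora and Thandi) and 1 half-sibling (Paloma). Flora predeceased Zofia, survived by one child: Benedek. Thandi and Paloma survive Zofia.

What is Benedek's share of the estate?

The entire £140,000 passes to the siblings and their issue.
Counting each half-blood sibling's line as half a unit, there are 5/2 units in £140,000, so one unit is £56,000. Whole-blood lines (Flora and Thandi) take £56,000 each; half-blood lines (Paloma) take £28,000 each.
Flora's share (£56,000) passes entirely to Benedek.

Benedek receives £56,000.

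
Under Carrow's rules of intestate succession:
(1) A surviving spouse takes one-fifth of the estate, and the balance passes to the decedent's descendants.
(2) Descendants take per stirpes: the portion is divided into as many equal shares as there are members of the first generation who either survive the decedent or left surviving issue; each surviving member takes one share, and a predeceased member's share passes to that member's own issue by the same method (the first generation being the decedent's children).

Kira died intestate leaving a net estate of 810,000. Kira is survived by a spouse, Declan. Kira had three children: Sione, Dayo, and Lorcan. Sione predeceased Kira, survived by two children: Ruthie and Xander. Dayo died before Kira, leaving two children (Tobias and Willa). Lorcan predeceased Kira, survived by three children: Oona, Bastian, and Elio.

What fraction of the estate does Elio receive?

Declan takes one-fifth of 810,000 = 162,000. The remaining 648,000 passes to the descendants.
The descendants' portion (648,000) is divided into 3 shares of 216,000: Sione's 216,000 share passes to Sione's issue; Dayo's 216,000 share passes to Dayo's issue; Lorcan's 216,000 share passes to Lorcan's issue.
Sione's share (216,000) is divided into 2 shares of 108,000: Ruthie and Xander each take 108,000.
Dayo's share (216,000) is divided into 2 shares of 108,000: Tobias and Willa each take 108,000.
Lorcan's share (216,000) is divided into 3 shares of 72,000: Oona, Bastian, and Elio each take 72,000.

Elio receives 4/45 of the estate.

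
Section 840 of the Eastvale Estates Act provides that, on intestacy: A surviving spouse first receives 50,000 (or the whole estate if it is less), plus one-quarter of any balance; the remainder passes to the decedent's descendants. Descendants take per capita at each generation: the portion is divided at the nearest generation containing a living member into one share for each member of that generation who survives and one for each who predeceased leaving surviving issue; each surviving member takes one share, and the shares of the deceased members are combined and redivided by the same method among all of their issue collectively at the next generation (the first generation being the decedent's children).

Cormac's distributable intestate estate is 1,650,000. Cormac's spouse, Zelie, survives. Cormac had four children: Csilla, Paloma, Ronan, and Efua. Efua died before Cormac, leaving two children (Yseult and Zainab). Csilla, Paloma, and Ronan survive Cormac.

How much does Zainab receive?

Zelie first takes 50,000, leaving a balance of 1,600,000. Zelie then takes one-quarter of the balance (400,000), for a total of 450,000. The remaining 1,200,000 passes to the descendants.
The descendants' portion (1,200,000) is divided at the children's generation into 4 shares of 300,000. Csilla, Paloma, and Ronan each take 300,000. The remaining share for the deceased Efua (300,000) is carried to the next generation.
That pool (300,000) is divided at the grandchildren's generation equally among Yseult and Zainab: 150,000 each.

Zainab receives 150,000.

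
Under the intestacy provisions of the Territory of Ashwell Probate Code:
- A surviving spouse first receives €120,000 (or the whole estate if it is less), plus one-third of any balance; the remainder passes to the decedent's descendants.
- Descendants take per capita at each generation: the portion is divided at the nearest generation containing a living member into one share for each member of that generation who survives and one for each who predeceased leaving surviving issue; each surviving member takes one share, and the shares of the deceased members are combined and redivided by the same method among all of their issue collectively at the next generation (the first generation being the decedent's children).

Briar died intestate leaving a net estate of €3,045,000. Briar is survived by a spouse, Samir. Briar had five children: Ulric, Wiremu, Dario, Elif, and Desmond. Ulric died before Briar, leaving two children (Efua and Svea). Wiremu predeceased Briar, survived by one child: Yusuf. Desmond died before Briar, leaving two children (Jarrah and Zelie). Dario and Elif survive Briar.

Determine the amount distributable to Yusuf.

Samir first takes €120,000, leaving a balance of €2,925,000. Samir then takes one-third of the balance (€975,000), for a total of €1,095,000. The remaining €1,950,000 passes to the descendants.
The descendants' portion (€1,950,000) is divided at the children's generation into 5 shares of €390,000. Dario and Elif each take €390,000. The 3 shares of the deceased (Ulric, Wiremu, and Desmond) are combined into a pool of €1,170,000.
That pool (€1,170,000) is divided at the grandchildren's generation equally among Efua, Svea, Yusuf, Jarrah, and Zelie: €234,000 each.

Yusuf receives €234,000.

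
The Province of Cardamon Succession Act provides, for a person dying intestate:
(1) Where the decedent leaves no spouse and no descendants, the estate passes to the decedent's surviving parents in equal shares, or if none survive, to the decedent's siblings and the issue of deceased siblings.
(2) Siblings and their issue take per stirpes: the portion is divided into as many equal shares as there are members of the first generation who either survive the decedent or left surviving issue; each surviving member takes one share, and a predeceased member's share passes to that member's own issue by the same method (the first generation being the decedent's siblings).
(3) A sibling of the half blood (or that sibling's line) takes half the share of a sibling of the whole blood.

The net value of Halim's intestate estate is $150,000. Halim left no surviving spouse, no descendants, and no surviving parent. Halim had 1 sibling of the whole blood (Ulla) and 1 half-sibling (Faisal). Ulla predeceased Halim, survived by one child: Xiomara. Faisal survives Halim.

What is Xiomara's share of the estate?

Xiomara receives $100,000.

The entire $150,000 passes to the siblings and their issue.
Counting each half-blood sibling's line as half a unit, there are 3/2 units in $150,000, so one unit is $100,000. Whole-blood lines (Ulla) take $100,000 each; half-blood lines (Faisal) take $50,000 each.
Ulla's share ($100,000) passes entirely to Xiomara.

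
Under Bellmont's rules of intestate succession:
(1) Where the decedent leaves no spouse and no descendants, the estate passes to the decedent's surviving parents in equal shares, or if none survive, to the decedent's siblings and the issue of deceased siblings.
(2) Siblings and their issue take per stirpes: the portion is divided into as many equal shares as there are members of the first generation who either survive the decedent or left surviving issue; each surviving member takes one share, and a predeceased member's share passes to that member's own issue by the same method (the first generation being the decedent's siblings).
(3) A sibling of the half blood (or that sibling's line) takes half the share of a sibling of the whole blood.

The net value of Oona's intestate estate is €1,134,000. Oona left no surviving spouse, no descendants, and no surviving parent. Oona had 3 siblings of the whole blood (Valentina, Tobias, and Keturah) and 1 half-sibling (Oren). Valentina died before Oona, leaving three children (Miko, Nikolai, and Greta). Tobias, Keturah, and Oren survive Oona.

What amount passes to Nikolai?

The entire €1,134,000 passes to the siblings and their issue.
Counting each half-blood sibling's line as half a unit, there are 7/2 units in €1,134,000, so one unit is €324,000. Whole-blood lines (Valentina, Tobias, and Keturah) take €324,000 each; half-blood lines (Oren) take €162,000 each.
Valentina's share (€324,000) is divided into 3 shares of €108,000: Miko, Nikolai, and Greta each take €108,000.

Nikolai receives €108,000.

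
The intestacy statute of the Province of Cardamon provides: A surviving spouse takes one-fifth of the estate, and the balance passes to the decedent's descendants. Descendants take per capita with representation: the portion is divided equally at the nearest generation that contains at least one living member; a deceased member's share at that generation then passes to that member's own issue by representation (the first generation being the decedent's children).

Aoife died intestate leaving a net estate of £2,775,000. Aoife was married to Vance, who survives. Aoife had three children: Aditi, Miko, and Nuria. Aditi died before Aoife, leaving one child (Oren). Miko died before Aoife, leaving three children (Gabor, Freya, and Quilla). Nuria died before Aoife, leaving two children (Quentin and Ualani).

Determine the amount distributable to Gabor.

Vance takes one-fifth of £2,775,000 = £555,000. The remaining £2,220,000 passes to the descendants.
No child survives, so the initial division is made at the grandchildren's generation.
The descendants' portion (£2,220,000) is divided into 6 shares of £370,000: Oren, Gabor, Freya, Quilla, Quentin, and Ualani each take £370,000.

Gabor receives £370,000.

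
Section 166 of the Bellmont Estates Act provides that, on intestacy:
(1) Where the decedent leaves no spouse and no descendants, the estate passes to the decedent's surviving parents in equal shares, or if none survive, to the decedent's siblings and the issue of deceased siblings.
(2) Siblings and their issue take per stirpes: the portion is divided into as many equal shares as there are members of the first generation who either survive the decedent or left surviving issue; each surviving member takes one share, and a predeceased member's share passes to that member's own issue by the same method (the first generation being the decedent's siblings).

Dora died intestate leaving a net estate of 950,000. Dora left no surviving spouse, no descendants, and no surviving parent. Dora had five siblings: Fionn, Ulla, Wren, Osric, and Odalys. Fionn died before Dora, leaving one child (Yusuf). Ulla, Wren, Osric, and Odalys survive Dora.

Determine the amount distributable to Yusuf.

Yusuf receives 190,000.

The entire 950,000 passes to the siblings and their issue.
That amount (950,000) is divided into 5 shares of 190,000: Ulla, Wren, Osric, and Odalys each take 190,000; Fionn's 190,000 share passes to Fionn's issue.
Fionn's share (190,000) passes entirely to Yusuf.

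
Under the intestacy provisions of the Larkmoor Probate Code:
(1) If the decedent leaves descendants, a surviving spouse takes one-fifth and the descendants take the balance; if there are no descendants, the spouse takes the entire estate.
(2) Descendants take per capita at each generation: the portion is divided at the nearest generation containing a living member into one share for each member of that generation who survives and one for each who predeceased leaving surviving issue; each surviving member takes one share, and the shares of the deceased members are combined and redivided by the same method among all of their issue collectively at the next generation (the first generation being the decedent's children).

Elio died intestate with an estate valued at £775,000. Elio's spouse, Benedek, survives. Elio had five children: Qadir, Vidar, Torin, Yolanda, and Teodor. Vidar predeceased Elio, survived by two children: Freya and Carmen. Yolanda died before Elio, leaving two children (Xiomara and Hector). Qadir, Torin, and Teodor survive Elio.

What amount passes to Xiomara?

Benedek takes one-fifth of £775,000 = £155,000. The remaining £620,000 passes to the descendants.
The descendants' portion (£620,000) is divided at the children's generation into 5 shares of £124,000. Qadir, Torin, and Teodor each take £124,000. The 2 shares of the deceased (Vidar and Yolanda) are combined into a pool of £248,000.
That pool (£248,000) is divided at the grandchildren's generation equally among Freya, Carmen, Xiomara, and Hector: £62,000 each.

Xiomara receives £62,000.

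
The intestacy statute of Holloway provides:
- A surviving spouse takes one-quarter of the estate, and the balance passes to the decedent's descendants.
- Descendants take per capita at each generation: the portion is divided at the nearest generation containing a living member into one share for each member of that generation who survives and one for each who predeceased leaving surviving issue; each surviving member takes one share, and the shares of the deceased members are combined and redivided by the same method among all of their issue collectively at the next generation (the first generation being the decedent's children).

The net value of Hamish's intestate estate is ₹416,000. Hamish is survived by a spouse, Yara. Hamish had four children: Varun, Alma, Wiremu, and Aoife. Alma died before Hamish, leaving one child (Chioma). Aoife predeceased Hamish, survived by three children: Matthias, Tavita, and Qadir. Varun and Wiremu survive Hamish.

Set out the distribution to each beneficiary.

Yara takes one-quarter of ₹416,000 = ₹104,000. The remaining ₹312,000 passes to the descendants.
The descendants' portion (₹312,000) is divided at the children's generation into 4 shares of ₹78,000. Varun and Wiremu each take ₹78,000. The 2 shares of the deceased (Alma and Aoife) are combined into a pool of ₹156,000.
That pool (₹156,000) is divided at the grandchildren's generation equally among Chioma, Matthias, Tavita, and Qadir: ₹39,000 each.

Yara: ₹104,000; Varun: ₹78,000; Chioma: ₹39,000; Wiremu: ₹78,000; Matthias: ₹39,000; Tavita: ₹39,000; Qadir: ₹39,000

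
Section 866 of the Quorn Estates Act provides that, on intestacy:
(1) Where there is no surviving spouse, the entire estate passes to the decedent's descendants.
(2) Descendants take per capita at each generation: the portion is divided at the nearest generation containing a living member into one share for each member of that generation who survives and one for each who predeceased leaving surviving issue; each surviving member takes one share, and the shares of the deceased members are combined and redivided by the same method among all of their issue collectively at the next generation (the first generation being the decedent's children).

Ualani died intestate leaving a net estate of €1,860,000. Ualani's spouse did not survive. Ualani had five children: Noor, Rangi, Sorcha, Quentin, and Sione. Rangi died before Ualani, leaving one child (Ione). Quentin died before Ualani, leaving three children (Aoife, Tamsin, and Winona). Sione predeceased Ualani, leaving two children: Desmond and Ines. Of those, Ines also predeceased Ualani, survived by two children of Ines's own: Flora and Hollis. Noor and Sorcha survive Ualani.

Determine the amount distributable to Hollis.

Hollis receives €93,000.

The entire €1,860,000 passes to the descendants.
That amount (€1,860,000) is divided at the children's generation into 5 shares of €372,000. Noor and Sorcha each take €372,000. The 3 shares of the deceased (Rangi, Quentin, and Sione) are combined into a pool of €1,116,000.
That pool (€1,116,000) is divided at the grandchildren's generation into 6 shares of €186,000. Ione, Aoife, Tamsin, Winona, and Desmond each take €186,000. The remaining share for the deceased Ines (€186,000) is carried to the next generation.
That pool (€186,000) is divided at the great-grandchildren's generation equally among Flora and Hollis: €93,000 each.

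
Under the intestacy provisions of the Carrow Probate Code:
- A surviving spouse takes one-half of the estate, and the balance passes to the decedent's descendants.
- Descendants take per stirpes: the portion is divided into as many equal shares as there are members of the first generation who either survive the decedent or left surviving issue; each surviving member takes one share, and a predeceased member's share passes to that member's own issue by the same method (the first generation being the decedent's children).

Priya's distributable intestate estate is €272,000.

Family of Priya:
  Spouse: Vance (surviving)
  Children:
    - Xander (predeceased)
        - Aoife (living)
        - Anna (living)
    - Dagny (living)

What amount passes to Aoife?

Vance takes one-half of €272,000 = €136,000. The remaining €136,000 passes to the descendants.
The descendants' portion (€136,000) is divided into 2 shares of €68,000: Dagny takes €68,000; Xander's €68,000 share passes to Xander's issue.
Xander's share (€68,000) is divided into 2 shares of €34,000: Aoife and Anna each take €34,000.

Aoife receives €34,000.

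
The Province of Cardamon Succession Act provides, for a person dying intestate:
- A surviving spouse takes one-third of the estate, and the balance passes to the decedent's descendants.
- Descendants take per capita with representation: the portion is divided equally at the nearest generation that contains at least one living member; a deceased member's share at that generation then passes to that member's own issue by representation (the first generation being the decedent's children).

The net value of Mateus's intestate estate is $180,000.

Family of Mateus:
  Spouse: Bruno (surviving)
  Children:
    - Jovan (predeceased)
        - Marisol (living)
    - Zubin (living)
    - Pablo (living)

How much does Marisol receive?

Bruno takes one-third of $180,000 = $60,000. The remaining $120,000 passes to the descendants.
The descendants' portion ($120,000) is divided into 3 shares of $40,000: Zubin and Pablo each take $40,000; Jovan's $40,000 share passes to Jovan's issue.
Jovan's share ($40,000) passes entirely to Marisol.

Marisol receives $40,000.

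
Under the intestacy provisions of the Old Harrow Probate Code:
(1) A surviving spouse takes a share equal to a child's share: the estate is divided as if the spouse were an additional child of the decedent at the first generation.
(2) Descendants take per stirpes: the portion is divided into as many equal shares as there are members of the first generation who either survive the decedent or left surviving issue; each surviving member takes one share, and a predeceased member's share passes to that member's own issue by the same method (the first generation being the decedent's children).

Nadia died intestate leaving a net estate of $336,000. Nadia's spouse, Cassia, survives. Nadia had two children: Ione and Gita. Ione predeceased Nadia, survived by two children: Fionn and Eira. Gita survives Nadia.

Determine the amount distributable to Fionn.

Fionn receives $56,000.

The spouse counts as an additional share at the children's level, so there are 3 primary shares of $112,000. Cassia takes one such share ($112,000).
The children's combined portion ($224,000) is divided into 2 shares of $112,000: Gita takes $112,000; Ione's $112,000 share passes to Ione's issue.
Ione's share ($112,000) is divided into 2 shares of $56,000: Fionn and Eira each take $56,000.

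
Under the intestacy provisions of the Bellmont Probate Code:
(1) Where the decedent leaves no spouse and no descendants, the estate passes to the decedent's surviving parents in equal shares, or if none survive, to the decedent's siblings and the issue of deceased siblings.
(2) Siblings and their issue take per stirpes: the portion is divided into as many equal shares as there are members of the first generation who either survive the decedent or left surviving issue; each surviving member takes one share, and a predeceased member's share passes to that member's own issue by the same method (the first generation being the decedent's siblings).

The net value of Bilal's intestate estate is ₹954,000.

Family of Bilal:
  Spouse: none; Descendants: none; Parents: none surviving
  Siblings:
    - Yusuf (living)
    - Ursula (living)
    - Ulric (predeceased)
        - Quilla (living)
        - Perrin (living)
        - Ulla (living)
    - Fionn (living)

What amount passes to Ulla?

The entire ₹954,000 passes to the siblings and their issue.
That amount (₹954,000) is divided into 4 shares of ₹238,500: Yusuf, Ursula, and Fionn each take ₹238,500; Ulric's ₹238,500 share passes to Ulric's issue.
Ulric's share (₹238,500) is divided into 3 shares of ₹79,500: Quilla, Perrin, and Ulla each take ₹79,500.

Ulla receives ₹79,500.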